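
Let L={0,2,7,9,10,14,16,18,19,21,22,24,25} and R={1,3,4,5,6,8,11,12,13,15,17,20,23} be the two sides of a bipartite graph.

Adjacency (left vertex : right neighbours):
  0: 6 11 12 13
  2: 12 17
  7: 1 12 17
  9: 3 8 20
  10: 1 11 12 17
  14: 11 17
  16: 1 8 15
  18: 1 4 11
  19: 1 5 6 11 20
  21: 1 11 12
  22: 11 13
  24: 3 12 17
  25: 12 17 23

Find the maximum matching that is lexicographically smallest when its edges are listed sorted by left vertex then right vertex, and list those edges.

Lex-smallest maximum matching: {(0,6), (2,12), (7,1), (9,8), (10,11), (14,17), (16,15), (18,4), (19,5), (22,13), (24,3), (25,23)}

|M| = 12 (so the lex-smallest maximum matching has 12 edges)
process left vertices in ascending order; for each, take the smallest-labelled available neighbour that still permits 12 edges overall, or leave it unmatched if none does
lex-smallest matching: {0-6, 2-12, 7-1, 9-8, 10-11, 14-17, 16-15, 18-4, 19-5, 22-13, 24-3, 25-23}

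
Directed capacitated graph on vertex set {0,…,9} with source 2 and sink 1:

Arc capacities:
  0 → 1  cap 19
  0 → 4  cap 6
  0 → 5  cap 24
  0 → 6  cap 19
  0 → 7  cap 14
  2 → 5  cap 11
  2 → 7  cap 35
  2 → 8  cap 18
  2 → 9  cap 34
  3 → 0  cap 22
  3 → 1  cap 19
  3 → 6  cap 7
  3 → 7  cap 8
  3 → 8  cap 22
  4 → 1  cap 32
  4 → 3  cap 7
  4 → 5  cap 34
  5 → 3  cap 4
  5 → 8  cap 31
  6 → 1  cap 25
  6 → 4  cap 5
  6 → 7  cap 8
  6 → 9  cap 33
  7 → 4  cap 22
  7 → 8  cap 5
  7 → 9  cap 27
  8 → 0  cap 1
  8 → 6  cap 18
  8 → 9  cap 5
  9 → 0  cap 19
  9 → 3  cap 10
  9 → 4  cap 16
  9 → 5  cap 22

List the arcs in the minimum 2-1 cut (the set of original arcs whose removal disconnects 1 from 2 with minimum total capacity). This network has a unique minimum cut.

augment #1: 2→5→3→1 push 4
augment #2: 2→7→4→1 push 22
augment #3: 2→8→0→1 push 1
augment #4: 2→8→6→1 push 17
augment #5: 2→9→0→1 push 18
augment #6: 2→9→3→1 push 10
augment #7: 2→9→4→1 push 6
augment #8: 2→5→8→6→1 push 1
augment #9: 2→7→9→4→1 push 4
augment #10: 2→7→9→0→6→1 push 1
augment #11: 2→7→9→4→3→1 push 5
augment #12: 2→7→9→4→3→6→1 push 1
max flow = 90; residual-reachable set from 2 gives S-side
cut edges (S→T): {(5,3), (7,4), (8,0), (8,6), (9,0), (9,3), (9,4)} total cap 90

Min-cut arcs: {(5,3), (7,4), (8,0), (8,6), (9,0), (9,3), (9,4)} (total capacity 90)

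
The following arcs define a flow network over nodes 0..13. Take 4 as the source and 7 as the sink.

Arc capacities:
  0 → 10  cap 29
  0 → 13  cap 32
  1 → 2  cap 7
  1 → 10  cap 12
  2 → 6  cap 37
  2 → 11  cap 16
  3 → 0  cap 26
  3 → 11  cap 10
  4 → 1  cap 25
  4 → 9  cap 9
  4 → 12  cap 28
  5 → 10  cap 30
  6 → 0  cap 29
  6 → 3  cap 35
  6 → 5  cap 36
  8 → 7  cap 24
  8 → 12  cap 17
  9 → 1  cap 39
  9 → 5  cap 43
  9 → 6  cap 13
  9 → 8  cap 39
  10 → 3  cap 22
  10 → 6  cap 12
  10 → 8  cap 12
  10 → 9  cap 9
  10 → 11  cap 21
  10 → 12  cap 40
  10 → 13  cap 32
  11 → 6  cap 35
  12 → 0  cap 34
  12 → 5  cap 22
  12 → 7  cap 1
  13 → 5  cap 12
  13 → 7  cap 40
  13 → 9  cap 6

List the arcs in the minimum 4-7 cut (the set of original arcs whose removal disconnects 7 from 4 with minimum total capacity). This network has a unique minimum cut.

augment #1: 4→12→7 push 1
augment #2: 4→9→8→7 push 9
augment #3: 4→1→10→8→7 push 12
augment #4: 4→12→0→13→7 push 27
augment #5: 4→1→2→6→0→13→7 push 5
augment #6: 4→1→2→6→0→10→13→7 push 2
max flow = 56; residual-reachable set from 4 gives S-side
cut edges (S→T): {(1,2), (1,10), (4,9), (4,12)} total cap 56

Min-cut arcs: {(1,2), (1,10), (4,9), (4,12)} (total capacity 56)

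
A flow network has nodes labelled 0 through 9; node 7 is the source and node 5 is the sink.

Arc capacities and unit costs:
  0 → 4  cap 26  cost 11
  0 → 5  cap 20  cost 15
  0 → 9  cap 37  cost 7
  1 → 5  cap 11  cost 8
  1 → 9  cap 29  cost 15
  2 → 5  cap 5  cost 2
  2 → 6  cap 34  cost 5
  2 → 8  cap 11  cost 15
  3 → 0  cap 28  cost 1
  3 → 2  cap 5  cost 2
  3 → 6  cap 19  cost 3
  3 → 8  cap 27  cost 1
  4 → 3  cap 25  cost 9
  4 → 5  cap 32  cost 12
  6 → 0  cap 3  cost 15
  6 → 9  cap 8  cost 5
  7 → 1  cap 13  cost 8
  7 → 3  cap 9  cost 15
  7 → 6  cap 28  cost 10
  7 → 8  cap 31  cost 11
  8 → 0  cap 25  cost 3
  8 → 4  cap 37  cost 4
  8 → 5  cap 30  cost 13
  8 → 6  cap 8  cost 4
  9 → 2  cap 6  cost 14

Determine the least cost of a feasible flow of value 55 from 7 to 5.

Minimum cost for 55 units: 1305

shortest-cost path #1: 7→1→5 push 11 @ unit cost 16 (adds 176)
shortest-cost path #2: 7→3→2→5 push 5 @ unit cost 19 (adds 95)
shortest-cost path #3: 7→8→5 push 30 @ unit cost 24 (adds 720)
shortest-cost path #4: 7→8→4→5 push 1 @ unit cost 27 (adds 27)
shortest-cost path #5: 7→3→0→5 push 4 @ unit cost 31 (adds 124)
shortest-cost path #6: 7→6→0→5 push 3 @ unit cost 40 (adds 120)
shortest-cost path #7: 7→6→9→2→3→0→5 push 1 @ unit cost 43 (adds 43)
total cost = 1305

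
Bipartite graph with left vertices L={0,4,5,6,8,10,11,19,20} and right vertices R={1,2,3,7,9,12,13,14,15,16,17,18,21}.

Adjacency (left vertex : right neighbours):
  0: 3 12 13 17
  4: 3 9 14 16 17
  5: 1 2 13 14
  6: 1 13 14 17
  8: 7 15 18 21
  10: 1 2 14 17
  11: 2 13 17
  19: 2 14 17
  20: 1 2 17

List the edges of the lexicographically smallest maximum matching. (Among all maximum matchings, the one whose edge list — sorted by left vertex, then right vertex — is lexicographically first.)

Lex-smallest maximum matching: {(0,3), (4,9), (5,1), (6,13), (8,7), (10,2), (11,17), (19,14)}

|M| = 8 (so the lex-smallest maximum matching has 8 edges)
process left vertices in ascending order; for each, take the smallest-labelled available neighbour that still permits 8 edges overall, or leave it unmatched if none does
lex-smallest matching: {0-3, 4-9, 5-1, 6-13, 8-7, 10-2, 11-17, 19-14}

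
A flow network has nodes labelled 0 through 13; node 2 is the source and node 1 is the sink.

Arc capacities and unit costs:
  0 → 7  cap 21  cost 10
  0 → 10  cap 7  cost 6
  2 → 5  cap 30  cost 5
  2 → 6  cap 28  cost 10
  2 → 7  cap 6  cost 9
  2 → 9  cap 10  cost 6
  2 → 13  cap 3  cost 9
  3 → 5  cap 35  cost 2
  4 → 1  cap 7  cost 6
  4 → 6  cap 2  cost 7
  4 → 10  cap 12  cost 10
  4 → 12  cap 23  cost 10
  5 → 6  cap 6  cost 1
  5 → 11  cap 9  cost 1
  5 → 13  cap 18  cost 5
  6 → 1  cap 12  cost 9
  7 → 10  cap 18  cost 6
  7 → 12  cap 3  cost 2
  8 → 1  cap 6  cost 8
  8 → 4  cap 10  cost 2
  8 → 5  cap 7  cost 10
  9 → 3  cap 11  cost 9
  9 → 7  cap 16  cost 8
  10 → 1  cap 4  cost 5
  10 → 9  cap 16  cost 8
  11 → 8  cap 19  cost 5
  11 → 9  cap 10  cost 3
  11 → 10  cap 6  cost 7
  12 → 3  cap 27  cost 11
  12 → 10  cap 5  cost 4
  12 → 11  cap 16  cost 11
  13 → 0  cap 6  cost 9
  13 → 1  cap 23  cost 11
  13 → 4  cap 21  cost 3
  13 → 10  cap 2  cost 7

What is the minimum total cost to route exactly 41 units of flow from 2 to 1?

Minimum cost for 41 units: 776

shortest-cost path #1: 2→5→6→1 push 6 @ unit cost 15 (adds 90)
shortest-cost path #2: 2→13→4→1 push 3 @ unit cost 18 (adds 54)
shortest-cost path #3: 2→5→11→10→1 push 4 @ unit cost 18 (adds 72)
shortest-cost path #4: 2→6→1 push 6 @ unit cost 19 (adds 114)
shortest-cost path #5: 2→5→13→4→1 push 4 @ unit cost 19 (adds 76)
shortest-cost path #6: 2→5→11→8→1 push 5 @ unit cost 19 (adds 95)
shortest-cost path #7: 2→5→13→1 push 11 @ unit cost 21 (adds 231)
shortest-cost path #8: 2→7→10→11→8→1 push 1 @ unit cost 21 (adds 21)
shortest-cost path #9: 2→7→10→11→5→13→1 push 1 @ unit cost 23 (adds 23)
total cost = 776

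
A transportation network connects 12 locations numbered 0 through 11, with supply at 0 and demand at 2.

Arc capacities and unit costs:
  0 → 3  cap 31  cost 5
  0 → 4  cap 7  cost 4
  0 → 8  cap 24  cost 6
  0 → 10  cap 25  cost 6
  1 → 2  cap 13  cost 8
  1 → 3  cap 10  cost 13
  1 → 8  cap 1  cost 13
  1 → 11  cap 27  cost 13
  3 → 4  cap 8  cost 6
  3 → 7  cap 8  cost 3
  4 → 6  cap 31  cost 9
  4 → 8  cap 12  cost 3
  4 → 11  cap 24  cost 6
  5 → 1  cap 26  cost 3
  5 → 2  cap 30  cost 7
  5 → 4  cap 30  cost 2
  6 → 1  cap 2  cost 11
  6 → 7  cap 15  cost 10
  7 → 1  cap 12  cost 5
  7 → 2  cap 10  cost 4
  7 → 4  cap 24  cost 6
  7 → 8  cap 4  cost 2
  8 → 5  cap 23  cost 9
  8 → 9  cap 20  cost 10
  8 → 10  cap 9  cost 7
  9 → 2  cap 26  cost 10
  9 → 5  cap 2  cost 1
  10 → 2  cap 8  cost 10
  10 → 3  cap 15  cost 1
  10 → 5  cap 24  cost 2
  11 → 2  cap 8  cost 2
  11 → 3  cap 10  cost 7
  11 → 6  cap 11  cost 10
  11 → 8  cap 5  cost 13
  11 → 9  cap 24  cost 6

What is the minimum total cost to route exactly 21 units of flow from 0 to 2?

shortest-cost path #1: 0→3→7→2 push 8 @ unit cost 12 (adds 96)
shortest-cost path #2: 0→4→11→2 push 7 @ unit cost 12 (adds 84)
shortest-cost path #3: 0→10→5→2 push 6 @ unit cost 15 (adds 90)
total cost = 270

Minimum cost for 21 units: 270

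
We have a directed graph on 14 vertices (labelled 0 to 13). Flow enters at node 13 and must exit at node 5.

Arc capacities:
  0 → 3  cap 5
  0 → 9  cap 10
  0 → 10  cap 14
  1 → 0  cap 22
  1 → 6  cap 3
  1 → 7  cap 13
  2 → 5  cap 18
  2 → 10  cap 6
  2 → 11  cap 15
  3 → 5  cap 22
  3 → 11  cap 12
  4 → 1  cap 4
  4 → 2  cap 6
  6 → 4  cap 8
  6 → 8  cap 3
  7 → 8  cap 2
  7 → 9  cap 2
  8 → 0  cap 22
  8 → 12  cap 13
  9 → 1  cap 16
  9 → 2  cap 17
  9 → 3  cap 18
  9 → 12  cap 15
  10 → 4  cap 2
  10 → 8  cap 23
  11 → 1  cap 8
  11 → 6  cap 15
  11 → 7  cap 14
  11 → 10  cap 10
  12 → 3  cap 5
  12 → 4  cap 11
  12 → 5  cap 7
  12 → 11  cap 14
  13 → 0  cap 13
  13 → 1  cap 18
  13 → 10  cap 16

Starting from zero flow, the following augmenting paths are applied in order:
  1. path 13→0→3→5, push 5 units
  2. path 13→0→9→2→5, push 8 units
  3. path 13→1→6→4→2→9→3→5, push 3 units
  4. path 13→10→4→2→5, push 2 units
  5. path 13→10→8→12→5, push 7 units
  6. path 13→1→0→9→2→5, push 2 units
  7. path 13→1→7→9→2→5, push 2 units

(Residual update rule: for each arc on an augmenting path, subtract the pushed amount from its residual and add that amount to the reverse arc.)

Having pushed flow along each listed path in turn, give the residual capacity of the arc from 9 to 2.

after path 1 (13→0→3→5, push 5): res(9,2)=17
after path 2 (13→0→9→2→5, push 8): res(9,2)=9
after path 3 (13→1→6→4→2→9→3→5, push 3): res(9,2)=12
after path 4 (13→10→4→2→5, push 2): res(9,2)=12
after path 5 (13→10→8→12→5, push 7): res(9,2)=12
after path 6 (13→1→0→9→2→5, push 2): res(9,2)=10
after path 7 (13→1→7→9→2→5, push 2): res(9,2)=8

Residual capacity of (9,2): 8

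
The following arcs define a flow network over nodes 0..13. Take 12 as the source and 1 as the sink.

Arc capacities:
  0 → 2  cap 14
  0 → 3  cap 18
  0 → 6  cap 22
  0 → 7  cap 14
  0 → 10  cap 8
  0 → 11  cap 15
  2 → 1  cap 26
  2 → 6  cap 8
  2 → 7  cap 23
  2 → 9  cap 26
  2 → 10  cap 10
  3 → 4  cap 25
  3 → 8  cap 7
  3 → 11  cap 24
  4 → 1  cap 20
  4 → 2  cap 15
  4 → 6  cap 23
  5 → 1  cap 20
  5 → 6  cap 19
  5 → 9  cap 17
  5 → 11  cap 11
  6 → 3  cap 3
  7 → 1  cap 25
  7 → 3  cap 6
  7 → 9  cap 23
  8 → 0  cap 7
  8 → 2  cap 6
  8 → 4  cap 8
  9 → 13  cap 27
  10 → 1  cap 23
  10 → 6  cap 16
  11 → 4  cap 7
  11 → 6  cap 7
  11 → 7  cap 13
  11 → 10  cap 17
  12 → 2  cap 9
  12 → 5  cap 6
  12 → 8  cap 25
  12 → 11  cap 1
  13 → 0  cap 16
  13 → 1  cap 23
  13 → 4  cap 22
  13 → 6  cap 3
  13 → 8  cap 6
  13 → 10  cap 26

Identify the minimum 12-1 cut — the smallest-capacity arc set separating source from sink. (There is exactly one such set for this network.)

augment #1: 12→2→1 push 9
augment #2: 12→5→1 push 6
augment #3: 12→8→2→1 push 6
augment #4: 12→8→4→1 push 8
augment #5: 12→11→4→1 push 1
augment #6: 12→8→0→2→1 push 7
max flow = 37; residual-reachable set from 12 gives S-side
cut edges (S→T): {(8,0), (8,2), (8,4), (12,2), (12,5), (12,11)} total cap 37

Min-cut arcs: {(8,0), (8,2), (8,4), (12,2), (12,5), (12,11)} (total capacity 37)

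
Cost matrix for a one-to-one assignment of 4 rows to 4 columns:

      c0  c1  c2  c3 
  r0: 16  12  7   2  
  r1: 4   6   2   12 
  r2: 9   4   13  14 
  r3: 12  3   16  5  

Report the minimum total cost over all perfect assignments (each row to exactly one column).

optimal assignment: row0→col3 (cost 2), row1→col2 (cost 2), row2→col0 (cost 9), row3→col1 (cost 3)
total = 2 + 2 + 9 + 3 = 16

Minimum assignment cost: 16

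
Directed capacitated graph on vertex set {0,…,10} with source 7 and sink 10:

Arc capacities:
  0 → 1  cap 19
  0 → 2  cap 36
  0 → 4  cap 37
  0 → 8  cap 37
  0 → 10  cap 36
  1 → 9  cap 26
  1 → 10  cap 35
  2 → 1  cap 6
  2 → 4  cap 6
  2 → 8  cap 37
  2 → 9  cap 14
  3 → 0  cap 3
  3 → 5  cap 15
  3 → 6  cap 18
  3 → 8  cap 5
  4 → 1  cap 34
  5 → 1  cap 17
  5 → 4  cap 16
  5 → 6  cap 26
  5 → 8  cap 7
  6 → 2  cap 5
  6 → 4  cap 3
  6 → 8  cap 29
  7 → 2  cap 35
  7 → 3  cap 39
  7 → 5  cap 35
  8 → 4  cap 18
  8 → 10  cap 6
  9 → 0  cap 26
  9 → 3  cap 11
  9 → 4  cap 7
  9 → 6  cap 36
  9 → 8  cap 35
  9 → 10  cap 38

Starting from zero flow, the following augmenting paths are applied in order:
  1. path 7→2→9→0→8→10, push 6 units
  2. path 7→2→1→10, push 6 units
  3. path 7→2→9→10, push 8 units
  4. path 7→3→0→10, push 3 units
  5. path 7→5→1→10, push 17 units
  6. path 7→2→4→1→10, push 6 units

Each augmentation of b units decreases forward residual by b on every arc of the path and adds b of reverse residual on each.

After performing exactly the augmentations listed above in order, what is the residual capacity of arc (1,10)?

Residual capacity of (1,10): 6

after path 1 (7→2→9→0→8→10, push 6): res(1,10)=35
after path 2 (7→2→1→10, push 6): res(1,10)=29
after path 3 (7→2→9→10, push 8): res(1,10)=29
after path 4 (7→3→0→10, push 3): res(1,10)=29
after path 5 (7→5→1→10, push 17): res(1,10)=12
after path 6 (7→2→4→1→10, push 6): res(1,10)=6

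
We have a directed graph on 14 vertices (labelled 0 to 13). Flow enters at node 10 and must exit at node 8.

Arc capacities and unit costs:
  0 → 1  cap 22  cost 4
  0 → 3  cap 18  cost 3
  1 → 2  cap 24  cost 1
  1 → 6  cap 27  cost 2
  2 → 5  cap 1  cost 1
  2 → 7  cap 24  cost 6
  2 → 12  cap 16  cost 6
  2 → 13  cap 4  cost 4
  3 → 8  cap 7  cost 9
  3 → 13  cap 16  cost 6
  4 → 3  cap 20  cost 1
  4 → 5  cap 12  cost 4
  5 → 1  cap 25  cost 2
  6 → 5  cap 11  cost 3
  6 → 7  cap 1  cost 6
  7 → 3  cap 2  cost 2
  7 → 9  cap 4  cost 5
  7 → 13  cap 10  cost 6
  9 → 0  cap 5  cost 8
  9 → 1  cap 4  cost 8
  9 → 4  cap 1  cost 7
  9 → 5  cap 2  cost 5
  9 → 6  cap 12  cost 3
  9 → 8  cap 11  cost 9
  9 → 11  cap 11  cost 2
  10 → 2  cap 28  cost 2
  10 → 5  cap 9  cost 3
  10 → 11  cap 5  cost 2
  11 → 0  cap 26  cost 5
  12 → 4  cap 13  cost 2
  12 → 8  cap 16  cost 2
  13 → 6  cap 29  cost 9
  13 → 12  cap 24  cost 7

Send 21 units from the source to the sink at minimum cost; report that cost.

Minimum cost for 21 units: 255

shortest-cost path #1: 10→2→12→8 push 16 @ unit cost 10 (adds 160)
shortest-cost path #2: 10→11→0→3→8 push 5 @ unit cost 19 (adds 95)
total cost = 255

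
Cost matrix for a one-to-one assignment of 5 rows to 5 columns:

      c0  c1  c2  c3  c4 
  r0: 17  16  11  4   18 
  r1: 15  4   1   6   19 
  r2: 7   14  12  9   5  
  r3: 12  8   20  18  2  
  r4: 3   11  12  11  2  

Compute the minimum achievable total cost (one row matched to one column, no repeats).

Minimum assignment cost: 21

optimal assignment: row0→col3 (cost 4), row1→col2 (cost 1), row2→col4 (cost 5), row3→col1 (cost 8), row4→col0 (cost 3)
total = 4 + 1 + 5 + 8 + 3 = 21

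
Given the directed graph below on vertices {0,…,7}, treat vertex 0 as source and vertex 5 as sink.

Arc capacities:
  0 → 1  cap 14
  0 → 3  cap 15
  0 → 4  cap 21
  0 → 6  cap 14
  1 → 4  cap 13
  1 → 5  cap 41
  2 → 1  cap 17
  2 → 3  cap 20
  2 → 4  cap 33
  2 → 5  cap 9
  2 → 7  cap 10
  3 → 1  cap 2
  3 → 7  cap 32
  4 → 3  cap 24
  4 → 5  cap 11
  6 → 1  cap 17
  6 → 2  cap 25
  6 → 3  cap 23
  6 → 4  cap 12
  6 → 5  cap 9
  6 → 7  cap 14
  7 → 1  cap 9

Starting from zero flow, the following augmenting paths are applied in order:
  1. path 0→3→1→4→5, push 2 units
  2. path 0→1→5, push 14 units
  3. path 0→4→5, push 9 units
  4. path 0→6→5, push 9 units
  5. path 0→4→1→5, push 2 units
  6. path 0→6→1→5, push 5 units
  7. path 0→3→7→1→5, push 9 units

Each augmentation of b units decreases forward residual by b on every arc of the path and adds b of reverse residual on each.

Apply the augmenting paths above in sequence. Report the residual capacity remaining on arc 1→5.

Residual capacity of (1,5): 11

after path 1 (0→3→1→4→5, push 2): res(1,5)=41
after path 2 (0→1→5, push 14): res(1,5)=27
after path 3 (0→4→5, push 9): res(1,5)=27
after path 4 (0→6→5, push 9): res(1,5)=27
after path 5 (0→4→1→5, push 2): res(1,5)=25
after path 6 (0→6→1→5, push 5): res(1,5)=20
after path 7 (0→3→7→1→5, push 9): res(1,5)=11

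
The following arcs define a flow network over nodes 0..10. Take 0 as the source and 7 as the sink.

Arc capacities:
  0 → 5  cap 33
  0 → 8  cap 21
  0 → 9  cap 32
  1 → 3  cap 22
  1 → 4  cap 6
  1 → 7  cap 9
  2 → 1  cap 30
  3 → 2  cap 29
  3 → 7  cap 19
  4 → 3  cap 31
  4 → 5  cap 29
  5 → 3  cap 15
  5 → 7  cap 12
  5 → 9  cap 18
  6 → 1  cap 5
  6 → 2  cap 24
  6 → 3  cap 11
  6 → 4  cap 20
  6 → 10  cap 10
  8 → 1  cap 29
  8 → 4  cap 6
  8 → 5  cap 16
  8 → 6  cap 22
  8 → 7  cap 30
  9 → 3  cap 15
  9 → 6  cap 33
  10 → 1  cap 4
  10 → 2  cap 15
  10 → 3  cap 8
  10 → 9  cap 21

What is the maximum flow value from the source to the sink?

Maximum flow value: 61

augment #1: 0→5→7 bottleneck 12, total now 12
augment #2: 0→8→7 bottleneck 21, total now 33
augment #3: 0→5→3→7 bottleneck 15, total now 48
augment #4: 0→9→3→7 bottleneck 4, total now 52
augment #5: 0→9→6→1→7 bottleneck 5, total now 57
augment #6: 0→9→3→2→1→7 bottleneck 4, total now 61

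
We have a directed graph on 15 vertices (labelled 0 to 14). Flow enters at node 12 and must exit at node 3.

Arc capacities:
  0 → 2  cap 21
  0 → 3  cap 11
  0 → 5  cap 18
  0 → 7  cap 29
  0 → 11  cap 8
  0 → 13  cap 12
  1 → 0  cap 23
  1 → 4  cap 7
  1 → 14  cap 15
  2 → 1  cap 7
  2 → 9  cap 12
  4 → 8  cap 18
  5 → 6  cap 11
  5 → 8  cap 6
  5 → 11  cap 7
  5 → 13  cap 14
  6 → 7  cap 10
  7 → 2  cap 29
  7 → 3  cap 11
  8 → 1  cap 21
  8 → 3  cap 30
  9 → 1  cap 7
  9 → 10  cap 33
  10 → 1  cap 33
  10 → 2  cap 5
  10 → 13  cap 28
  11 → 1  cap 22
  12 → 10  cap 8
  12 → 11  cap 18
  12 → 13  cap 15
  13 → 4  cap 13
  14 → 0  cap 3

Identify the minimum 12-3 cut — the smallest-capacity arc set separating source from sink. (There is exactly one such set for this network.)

augment #1: 12→10→1→0→3 push 8
augment #2: 12→11→1→0→3 push 3
augment #3: 12→13→4→8→3 push 13
augment #4: 12→11→1→0→7→3 push 11
augment #5: 12→11→1→4→8→3 push 4
max flow = 39; residual-reachable set from 12 gives S-side
cut edges (S→T): {(12,10), (12,11), (13,4)} total cap 39

Min-cut arcs: {(12,10), (12,11), (13,4)} (total capacity 39)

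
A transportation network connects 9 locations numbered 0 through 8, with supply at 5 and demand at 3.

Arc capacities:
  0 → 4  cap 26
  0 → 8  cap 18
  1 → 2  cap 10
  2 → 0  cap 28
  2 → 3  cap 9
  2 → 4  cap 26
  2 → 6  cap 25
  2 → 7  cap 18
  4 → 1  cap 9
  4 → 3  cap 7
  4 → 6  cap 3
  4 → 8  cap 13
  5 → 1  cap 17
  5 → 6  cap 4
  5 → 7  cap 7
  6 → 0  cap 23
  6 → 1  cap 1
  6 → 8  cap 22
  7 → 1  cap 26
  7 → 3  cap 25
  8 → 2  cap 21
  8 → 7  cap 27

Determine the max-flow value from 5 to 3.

augment #1: 5→7→3 bottleneck 7, total now 7
augment #2: 5→1→2→3 bottleneck 9, total now 16
augment #3: 5→1→2→4→3 bottleneck 1, total now 17
augment #4: 5→6→0→4→3 bottleneck 4, total now 21

Maximum flow value: 21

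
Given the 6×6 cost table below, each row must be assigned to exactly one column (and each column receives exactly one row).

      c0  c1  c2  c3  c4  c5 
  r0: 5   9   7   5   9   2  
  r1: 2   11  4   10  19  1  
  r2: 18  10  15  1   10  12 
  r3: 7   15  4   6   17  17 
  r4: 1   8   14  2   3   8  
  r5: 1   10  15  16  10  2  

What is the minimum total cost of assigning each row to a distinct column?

optimal assignment: row0→col1 (cost 9), row1→col5 (cost 1), row2→col3 (cost 1), row3→col2 (cost 4), row4→col4 (cost 3), row5→col0 (cost 1)
total = 9 + 1 + 1 + 4 + 3 + 1 = 19

Minimum assignment cost: 19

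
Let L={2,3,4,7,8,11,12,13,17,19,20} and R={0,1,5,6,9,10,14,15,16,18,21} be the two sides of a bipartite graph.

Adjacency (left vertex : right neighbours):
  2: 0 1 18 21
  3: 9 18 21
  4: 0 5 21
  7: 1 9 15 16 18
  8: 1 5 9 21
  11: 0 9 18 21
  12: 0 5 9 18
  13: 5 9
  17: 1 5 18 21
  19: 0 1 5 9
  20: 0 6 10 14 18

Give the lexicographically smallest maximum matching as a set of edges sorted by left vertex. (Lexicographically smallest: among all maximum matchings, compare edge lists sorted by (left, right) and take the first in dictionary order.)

Lex-smallest maximum matching: {(2,0), (3,9), (4,5), (7,15), (8,1), (11,18), (17,21), (20,6)}

|M| = 8 (so the lex-smallest maximum matching has 8 edges)
process left vertices in ascending order; for each, take the smallest-labelled available neighbour that still permits 8 edges overall, or leave it unmatched if none does
lex-smallest matching: {2-0, 3-9, 4-5, 7-15, 8-1, 11-18, 17-21, 20-6}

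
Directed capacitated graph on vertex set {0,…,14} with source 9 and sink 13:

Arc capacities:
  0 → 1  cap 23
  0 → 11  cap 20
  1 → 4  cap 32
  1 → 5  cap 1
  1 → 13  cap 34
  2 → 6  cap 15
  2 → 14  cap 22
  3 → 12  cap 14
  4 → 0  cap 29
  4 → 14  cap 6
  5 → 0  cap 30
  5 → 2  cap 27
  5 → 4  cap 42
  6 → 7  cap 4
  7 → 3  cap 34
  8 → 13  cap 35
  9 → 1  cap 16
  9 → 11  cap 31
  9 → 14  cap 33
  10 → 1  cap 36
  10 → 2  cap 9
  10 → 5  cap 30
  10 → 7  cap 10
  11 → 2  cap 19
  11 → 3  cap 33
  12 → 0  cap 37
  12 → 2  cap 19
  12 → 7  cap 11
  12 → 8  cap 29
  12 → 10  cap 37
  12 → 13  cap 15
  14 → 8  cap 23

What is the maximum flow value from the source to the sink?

Maximum flow value: 53

augment #1: 9→1→13 bottleneck 16, total now 16
augment #2: 9→14→8→13 bottleneck 23, total now 39
augment #3: 9→11→3→12→13 bottleneck 14, total now 53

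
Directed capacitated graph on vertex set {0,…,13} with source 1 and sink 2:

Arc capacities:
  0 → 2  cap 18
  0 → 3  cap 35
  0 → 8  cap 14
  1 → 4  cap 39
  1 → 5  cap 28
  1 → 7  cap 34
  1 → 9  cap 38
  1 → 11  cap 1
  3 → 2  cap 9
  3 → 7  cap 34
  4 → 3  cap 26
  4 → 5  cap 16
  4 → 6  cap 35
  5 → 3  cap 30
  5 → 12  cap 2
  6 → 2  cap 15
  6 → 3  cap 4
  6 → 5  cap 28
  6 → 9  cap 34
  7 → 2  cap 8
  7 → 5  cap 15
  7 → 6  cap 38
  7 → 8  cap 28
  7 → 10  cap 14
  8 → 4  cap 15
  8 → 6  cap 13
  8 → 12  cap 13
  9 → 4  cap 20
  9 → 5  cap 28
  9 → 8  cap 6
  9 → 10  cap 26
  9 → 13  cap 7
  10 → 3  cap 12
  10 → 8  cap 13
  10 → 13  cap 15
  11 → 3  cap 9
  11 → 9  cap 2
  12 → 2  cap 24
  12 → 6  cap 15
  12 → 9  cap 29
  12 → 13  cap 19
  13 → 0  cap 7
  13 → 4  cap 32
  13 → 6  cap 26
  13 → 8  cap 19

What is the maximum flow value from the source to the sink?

augment #1: 1→7→2 bottleneck 8, total now 8
augment #2: 1→4→3→2 bottleneck 9, total now 17
augment #3: 1→4→6→2 bottleneck 15, total now 32
augment #4: 1→5→12→2 bottleneck 2, total now 34
augment #5: 1→7→8→12→2 bottleneck 13, total now 47
augment #6: 1→9→13→0→2 bottleneck 7, total now 54

Maximum flow value: 54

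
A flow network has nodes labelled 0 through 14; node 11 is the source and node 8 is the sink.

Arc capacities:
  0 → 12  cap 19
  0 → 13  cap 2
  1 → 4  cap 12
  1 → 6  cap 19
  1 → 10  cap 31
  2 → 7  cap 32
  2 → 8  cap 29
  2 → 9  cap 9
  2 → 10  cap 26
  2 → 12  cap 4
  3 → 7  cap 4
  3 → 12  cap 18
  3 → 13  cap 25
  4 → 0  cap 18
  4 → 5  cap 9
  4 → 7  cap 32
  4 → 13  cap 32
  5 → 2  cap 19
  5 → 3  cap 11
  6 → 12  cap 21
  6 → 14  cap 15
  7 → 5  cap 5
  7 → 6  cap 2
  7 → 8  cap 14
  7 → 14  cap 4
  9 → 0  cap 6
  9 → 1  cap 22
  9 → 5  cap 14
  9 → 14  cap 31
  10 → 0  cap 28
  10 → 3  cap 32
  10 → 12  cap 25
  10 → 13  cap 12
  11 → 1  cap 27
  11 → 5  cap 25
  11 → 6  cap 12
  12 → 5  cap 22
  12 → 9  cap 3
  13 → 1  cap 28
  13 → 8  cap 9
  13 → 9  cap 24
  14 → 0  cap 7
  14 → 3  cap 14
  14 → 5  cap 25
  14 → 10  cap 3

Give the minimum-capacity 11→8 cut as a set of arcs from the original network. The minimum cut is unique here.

Min-cut arcs: {(5,2), (7,8), (13,8)} (total capacity 42)

augment #1: 11→5→2→8 push 19
augment #2: 11→1→4→7→8 push 12
augment #3: 11→1→10→13→8 push 9
augment #4: 11→5→3→7→8 push 2
max flow = 42; residual-reachable set from 11 gives S-side
cut edges (S→T): {(5,2), (7,8), (13,8)} total cap 42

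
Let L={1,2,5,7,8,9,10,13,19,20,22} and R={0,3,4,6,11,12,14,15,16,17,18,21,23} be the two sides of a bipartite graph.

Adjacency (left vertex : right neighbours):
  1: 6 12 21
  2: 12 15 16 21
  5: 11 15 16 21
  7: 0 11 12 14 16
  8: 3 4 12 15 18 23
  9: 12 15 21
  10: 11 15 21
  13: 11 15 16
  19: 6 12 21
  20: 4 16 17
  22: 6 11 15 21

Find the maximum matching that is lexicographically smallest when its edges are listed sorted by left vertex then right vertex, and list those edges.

|M| = 9 (so the lex-smallest maximum matching has 9 edges)
process left vertices in ascending order; for each, take the smallest-labelled available neighbour that still permits 9 edges overall, or leave it unmatched if none does
lex-smallest matching: {1-6, 2-12, 5-11, 7-0, 8-3, 9-15, 10-21, 13-16, 20-4}

Lex-smallest maximum matching: {(1,6), (2,12), (5,11), (7,0), (8,3), (9,15), (10,21), (13,16), (20,4)}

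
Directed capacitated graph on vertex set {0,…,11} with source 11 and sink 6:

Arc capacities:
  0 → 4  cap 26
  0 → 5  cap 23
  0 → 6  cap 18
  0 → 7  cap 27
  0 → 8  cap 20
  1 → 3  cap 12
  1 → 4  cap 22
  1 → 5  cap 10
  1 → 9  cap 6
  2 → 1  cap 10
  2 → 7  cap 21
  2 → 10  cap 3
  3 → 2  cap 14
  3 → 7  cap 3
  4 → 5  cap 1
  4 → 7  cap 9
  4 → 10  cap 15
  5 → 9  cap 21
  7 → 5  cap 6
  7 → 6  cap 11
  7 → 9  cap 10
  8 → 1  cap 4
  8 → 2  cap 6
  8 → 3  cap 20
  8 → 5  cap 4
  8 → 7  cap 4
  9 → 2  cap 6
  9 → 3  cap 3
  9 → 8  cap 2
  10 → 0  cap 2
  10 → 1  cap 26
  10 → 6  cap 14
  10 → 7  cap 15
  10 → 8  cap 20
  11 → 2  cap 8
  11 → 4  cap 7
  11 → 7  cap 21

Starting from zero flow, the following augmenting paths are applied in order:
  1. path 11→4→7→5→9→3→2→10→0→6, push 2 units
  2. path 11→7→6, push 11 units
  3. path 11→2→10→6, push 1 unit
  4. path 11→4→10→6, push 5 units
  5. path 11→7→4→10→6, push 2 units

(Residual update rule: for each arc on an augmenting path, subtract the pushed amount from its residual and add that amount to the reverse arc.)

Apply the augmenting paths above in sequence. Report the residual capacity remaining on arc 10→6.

after path 1 (11→4→7→5→9→3→2→10→0→6, push 2): res(10,6)=14
after path 2 (11→7→6, push 11): res(10,6)=14
after path 3 (11→2→10→6, push 1): res(10,6)=13
after path 4 (11→4→10→6, push 5): res(10,6)=8
after path 5 (11→7→4→10→6, push 2): res(10,6)=6

Residual capacity of (10,6): 6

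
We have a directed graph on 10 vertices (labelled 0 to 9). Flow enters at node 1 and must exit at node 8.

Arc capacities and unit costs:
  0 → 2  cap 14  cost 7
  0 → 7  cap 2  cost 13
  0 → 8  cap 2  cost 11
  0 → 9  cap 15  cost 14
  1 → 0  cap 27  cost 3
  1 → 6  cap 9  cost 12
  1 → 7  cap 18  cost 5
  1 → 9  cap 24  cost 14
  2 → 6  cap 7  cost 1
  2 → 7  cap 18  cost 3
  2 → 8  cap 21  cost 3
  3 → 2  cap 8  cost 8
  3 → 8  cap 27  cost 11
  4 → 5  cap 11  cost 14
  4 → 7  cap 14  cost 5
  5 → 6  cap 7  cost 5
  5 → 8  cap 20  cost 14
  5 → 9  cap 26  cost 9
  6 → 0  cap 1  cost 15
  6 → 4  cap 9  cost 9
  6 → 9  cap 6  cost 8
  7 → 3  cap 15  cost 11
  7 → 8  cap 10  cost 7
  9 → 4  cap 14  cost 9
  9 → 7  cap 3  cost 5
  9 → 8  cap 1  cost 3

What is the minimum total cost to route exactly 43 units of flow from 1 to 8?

shortest-cost path #1: 1→7→8 push 10 @ unit cost 12 (adds 120)
shortest-cost path #2: 1→0→2→8 push 14 @ unit cost 13 (adds 182)
shortest-cost path #3: 1→0→8 push 2 @ unit cost 14 (adds 28)
shortest-cost path #4: 1→9→8 push 1 @ unit cost 17 (adds 17)
shortest-cost path #5: 1→7→3→8 push 8 @ unit cost 27 (adds 216)
shortest-cost path #6: 1→0→7→3→8 push 2 @ unit cost 38 (adds 76)
shortest-cost path #7: 1→9→7→3→8 push 3 @ unit cost 41 (adds 123)
shortest-cost path #8: 1→6→4→7→3→8 push 2 @ unit cost 48 (adds 96)
shortest-cost path #9: 1→6→4→5→8 push 1 @ unit cost 49 (adds 49)
total cost = 907

Minimum cost for 43 units: 907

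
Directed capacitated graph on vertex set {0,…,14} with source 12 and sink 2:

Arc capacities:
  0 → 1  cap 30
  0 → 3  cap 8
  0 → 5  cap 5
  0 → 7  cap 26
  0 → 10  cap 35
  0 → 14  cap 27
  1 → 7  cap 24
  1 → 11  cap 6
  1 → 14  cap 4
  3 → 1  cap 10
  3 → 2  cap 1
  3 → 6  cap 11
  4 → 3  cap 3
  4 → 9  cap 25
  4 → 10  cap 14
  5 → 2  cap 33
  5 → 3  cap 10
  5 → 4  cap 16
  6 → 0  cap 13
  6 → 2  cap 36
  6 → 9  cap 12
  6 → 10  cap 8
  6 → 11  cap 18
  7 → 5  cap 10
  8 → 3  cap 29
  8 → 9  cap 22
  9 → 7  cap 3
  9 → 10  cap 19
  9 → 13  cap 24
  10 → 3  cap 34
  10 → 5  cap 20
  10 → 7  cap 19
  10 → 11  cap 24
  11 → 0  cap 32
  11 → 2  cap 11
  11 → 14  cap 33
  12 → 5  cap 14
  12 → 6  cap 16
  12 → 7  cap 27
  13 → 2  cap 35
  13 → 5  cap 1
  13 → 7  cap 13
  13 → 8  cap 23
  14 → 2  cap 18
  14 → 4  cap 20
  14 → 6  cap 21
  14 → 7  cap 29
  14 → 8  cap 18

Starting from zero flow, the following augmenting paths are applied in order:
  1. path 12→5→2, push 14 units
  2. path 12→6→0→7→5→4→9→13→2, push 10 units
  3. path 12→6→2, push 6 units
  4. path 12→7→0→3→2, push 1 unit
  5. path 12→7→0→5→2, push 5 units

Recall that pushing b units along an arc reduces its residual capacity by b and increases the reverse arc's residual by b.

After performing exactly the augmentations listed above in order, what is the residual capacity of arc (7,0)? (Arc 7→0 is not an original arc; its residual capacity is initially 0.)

Residual capacity of (7,0): 4

after path 1 (12→5→2, push 14): res(7,0)=0
after path 2 (12→6→0→7→5→4→9→13→2, push 10): res(7,0)=10
after path 3 (12→6→2, push 6): res(7,0)=10
after path 4 (12→7→0→3→2, push 1): res(7,0)=9
after path 5 (12→7→0→5→2, push 5): res(7,0)=4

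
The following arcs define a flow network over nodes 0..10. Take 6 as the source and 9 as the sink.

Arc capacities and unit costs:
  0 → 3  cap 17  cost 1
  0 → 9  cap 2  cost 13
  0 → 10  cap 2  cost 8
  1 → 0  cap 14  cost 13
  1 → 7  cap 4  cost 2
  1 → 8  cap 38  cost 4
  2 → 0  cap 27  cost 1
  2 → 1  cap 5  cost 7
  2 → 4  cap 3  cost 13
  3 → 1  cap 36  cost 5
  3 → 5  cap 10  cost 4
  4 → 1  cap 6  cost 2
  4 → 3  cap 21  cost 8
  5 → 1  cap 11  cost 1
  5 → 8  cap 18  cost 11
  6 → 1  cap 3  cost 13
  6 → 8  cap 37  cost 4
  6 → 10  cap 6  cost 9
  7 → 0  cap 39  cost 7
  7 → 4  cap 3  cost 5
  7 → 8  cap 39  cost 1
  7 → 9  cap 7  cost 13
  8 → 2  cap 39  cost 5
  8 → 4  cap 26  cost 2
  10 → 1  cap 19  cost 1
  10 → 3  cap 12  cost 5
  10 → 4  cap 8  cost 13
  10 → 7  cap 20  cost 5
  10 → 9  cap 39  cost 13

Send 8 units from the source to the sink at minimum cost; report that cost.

Minimum cost for 8 units: 178

shortest-cost path #1: 6→10→9 push 6 @ unit cost 22 (adds 132)
shortest-cost path #2: 6→8→2→0→9 push 2 @ unit cost 23 (adds 46)
total cost = 178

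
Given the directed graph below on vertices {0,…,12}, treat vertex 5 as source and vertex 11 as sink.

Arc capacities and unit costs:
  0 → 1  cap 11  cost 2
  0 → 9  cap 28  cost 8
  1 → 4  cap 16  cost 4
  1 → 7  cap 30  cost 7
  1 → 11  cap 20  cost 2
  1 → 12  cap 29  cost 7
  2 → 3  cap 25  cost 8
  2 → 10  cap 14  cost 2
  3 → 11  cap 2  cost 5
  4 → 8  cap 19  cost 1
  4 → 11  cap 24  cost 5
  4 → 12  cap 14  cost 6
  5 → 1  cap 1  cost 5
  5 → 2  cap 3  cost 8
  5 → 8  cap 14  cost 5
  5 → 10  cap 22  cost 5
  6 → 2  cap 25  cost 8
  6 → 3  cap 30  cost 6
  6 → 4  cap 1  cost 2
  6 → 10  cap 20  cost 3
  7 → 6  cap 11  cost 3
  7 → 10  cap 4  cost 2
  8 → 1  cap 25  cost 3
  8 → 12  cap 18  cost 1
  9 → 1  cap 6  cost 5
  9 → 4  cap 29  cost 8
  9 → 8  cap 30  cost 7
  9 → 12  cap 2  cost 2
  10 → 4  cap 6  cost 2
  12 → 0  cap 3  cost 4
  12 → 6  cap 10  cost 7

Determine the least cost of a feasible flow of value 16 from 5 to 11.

Minimum cost for 16 units: 159

shortest-cost path #1: 5→1→11 push 1 @ unit cost 7 (adds 7)
shortest-cost path #2: 5→8→1→11 push 14 @ unit cost 10 (adds 140)
shortest-cost path #3: 5→10→4→11 push 1 @ unit cost 12 (adds 12)
total cost = 159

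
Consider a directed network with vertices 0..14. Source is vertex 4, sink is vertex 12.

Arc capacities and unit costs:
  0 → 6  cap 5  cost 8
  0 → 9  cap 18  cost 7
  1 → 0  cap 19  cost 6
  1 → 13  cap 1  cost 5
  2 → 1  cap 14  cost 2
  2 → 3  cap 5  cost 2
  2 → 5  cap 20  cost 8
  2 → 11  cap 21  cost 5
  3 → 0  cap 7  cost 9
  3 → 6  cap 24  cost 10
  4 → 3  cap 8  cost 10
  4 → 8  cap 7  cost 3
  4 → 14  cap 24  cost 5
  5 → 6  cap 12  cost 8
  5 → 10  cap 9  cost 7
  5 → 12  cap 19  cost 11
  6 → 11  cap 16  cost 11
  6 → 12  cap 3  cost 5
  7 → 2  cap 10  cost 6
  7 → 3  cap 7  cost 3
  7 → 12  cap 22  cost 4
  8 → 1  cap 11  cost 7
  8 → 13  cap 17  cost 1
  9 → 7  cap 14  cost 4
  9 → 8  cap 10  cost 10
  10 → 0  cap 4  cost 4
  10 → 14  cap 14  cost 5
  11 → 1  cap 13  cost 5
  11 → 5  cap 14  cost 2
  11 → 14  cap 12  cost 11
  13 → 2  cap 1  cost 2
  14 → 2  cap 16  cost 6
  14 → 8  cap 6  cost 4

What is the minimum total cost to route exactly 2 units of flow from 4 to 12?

Minimum cost for 2 units: 48

shortest-cost path #1: 4→8→13→2→3→6→12 push 1 @ unit cost 23 (adds 23)
shortest-cost path #2: 4→3→6→12 push 1 @ unit cost 25 (adds 25)
total cost = 48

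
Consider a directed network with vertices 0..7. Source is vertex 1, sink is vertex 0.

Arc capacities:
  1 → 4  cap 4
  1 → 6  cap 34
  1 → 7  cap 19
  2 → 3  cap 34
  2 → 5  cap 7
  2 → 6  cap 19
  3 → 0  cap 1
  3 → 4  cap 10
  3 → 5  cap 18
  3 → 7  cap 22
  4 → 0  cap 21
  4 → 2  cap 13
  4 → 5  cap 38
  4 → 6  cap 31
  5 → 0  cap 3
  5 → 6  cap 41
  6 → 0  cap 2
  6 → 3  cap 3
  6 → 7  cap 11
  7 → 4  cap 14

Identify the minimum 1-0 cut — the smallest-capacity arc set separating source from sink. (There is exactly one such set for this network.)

Min-cut arcs: {(1,4), (6,0), (6,3), (7,4)} (total capacity 23)

augment #1: 1→4→0 push 4
augment #2: 1→6→0 push 2
augment #3: 1→6→3→0 push 1
augment #4: 1→7→4→0 push 14
augment #5: 1→6→3→4→0 push 2
max flow = 23; residual-reachable set from 1 gives S-side
cut edges (S→T): {(1,4), (6,0), (6,3), (7,4)} total cap 23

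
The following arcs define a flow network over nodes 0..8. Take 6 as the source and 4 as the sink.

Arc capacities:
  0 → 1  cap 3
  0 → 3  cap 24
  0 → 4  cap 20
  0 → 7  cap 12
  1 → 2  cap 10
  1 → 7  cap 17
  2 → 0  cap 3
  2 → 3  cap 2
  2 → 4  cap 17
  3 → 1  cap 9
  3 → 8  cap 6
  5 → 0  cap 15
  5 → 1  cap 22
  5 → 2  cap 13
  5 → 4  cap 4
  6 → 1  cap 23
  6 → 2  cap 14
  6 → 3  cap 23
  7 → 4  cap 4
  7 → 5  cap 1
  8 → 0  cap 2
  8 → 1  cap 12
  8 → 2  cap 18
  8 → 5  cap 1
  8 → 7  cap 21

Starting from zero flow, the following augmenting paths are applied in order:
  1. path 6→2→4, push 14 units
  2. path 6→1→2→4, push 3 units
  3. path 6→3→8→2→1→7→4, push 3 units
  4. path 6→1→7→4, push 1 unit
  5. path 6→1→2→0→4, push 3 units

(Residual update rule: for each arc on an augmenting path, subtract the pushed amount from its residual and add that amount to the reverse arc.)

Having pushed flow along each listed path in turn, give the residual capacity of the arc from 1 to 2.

Residual capacity of (1,2): 7

after path 1 (6→2→4, push 14): res(1,2)=10
after path 2 (6→1→2→4, push 3): res(1,2)=7
after path 3 (6→3→8→2→1→7→4, push 3): res(1,2)=10
after path 4 (6→1→7→4, push 1): res(1,2)=10
after path 5 (6→1→2→0→4, push 3): res(1,2)=7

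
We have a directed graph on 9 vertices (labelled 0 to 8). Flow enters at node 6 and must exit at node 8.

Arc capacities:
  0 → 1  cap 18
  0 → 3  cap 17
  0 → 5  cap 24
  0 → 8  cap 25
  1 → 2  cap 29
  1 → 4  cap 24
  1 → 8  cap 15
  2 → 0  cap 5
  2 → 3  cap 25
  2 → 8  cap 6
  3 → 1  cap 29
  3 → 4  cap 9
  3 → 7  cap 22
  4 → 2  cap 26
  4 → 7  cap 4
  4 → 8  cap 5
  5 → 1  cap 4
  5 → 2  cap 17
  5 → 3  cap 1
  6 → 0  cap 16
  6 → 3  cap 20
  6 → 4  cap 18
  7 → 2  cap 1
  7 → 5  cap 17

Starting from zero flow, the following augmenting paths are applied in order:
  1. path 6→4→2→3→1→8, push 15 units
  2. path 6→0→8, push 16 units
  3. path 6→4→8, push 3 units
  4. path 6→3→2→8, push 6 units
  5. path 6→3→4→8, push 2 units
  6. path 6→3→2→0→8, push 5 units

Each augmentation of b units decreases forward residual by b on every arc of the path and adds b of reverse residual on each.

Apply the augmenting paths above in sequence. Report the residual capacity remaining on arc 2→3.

Residual capacity of (2,3): 21

after path 1 (6→4→2→3→1→8, push 15): res(2,3)=10
after path 2 (6→0→8, push 16): res(2,3)=10
after path 3 (6→4→8, push 3): res(2,3)=10
after path 4 (6→3→2→8, push 6): res(2,3)=16
after path 5 (6→3→4→8, push 2): res(2,3)=16
after path 6 (6→3→2→0→8, push 5): res(2,3)=21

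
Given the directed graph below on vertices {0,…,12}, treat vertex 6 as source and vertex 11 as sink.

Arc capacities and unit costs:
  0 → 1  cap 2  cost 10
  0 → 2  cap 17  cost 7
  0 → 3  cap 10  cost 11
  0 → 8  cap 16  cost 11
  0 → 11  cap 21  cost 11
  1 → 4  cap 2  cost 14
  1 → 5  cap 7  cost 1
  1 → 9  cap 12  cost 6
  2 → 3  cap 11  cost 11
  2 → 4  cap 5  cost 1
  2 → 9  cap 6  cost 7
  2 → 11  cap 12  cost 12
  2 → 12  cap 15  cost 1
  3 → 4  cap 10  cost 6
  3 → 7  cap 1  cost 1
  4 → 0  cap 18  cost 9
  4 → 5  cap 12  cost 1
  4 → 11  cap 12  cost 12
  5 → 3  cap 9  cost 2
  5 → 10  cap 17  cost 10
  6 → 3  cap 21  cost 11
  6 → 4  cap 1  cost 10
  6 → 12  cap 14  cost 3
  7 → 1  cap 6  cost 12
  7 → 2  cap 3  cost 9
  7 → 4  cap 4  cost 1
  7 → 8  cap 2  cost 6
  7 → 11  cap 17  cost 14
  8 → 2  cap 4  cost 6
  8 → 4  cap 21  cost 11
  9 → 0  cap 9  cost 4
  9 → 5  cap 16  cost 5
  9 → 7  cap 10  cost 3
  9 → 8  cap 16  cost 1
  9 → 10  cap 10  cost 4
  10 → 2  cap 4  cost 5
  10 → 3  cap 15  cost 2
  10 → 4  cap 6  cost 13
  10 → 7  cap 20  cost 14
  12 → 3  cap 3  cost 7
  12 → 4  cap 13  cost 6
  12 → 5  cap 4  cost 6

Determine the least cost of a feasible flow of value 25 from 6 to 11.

shortest-cost path #1: 6→12→4→11 push 12 @ unit cost 21 (adds 252)
shortest-cost path #2: 6→12→3→7→11 push 1 @ unit cost 25 (adds 25)
shortest-cost path #3: 6→12→4→0→11 push 1 @ unit cost 29 (adds 29)
shortest-cost path #4: 6→4→0→11 push 1 @ unit cost 30 (adds 30)
shortest-cost path #5: 6→3→4→0→11 push 10 @ unit cost 37 (adds 370)
total cost = 706

Minimum cost for 25 units: 706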